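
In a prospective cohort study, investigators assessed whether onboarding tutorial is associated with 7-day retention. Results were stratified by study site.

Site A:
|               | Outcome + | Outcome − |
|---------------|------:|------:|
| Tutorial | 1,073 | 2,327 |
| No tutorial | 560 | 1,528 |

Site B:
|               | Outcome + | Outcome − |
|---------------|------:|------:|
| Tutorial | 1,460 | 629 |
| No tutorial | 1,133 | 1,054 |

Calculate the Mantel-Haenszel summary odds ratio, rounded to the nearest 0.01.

1.63

OR_MH = Σ(aᵢdᵢ/nᵢ) / Σ(bᵢcᵢ/nᵢ), where nᵢ is the stratum total.
Stratum 1 (Site A): n = 5488; a·d/n = 1073·1528/5488 = 298.7507; b·c/n = 2327·560/5488 = 237.4490
Stratum 2 (Site B): n = 4276; a·d/n = 1460·1054/4276 = 359.8784; b·c/n = 629·1133/4276 = 166.6644
OR_MH = (298.7507 + 359.8784) / (237.4490 + 166.6644) = 658.6291 / 404.1134 = 1.62981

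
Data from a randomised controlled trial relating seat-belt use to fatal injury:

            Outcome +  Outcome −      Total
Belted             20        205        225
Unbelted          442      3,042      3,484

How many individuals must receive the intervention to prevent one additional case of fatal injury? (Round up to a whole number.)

Risk in treated group = 20/225 = 0.08889; risk in control = 442/3484 = 0.12687.
Absolute risk reduction = 0.12687 − 0.08889 = 0.03798
NNT = 1 / ARR = 1 / 0.03798 = 26.332 → round up → 27

27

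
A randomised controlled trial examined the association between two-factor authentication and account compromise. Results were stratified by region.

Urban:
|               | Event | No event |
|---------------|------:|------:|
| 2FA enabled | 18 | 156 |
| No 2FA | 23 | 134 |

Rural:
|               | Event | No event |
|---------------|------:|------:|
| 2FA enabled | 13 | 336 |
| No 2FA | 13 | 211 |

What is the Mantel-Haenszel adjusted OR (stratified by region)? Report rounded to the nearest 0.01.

0.65

OR_MH = Σ(aᵢdᵢ/nᵢ) / Σ(bᵢcᵢ/nᵢ), where nᵢ is the stratum total.
Stratum 1 (Urban): n = 331; a·d/n = 18·134/331 = 7.2870; b·c/n = 156·23/331 = 10.8399
Stratum 2 (Rural): n = 573; a·d/n = 13·211/573 = 4.7871; b·c/n = 336·13/573 = 7.6230
OR_MH = (7.2870 + 4.7871) / (10.8399 + 7.6230) = 12.0741 / 18.4629 = 0.65396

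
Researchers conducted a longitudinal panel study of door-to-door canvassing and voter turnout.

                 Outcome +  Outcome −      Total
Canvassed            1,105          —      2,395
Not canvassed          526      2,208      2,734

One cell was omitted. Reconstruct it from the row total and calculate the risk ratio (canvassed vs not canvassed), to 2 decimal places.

2.40

The missing cell is in the exposed row: 2395 − 1105 = 1290.
So a = 1105, b = 1290, c = 526, d = 2208.
RR = [a/(a+b)] / [c/(c+d)] = (1105/2395) / (526/2734) = 0.46138/0.19239 = 2.39811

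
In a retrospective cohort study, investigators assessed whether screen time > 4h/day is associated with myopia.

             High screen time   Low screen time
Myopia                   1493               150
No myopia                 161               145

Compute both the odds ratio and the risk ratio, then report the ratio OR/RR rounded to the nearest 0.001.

5.050

Reading the table with exposure as columns: a = 1493 (High screen time, case), b = 161 (High screen time, non-case), c = 150 (Low screen time, case), d = 145.
OR = (1493·145)/(161·150) = 216485/24150 = 8.96418
Risk in exposed = 1493/1654 = 0.90266; risk in unexposed = 150/295 = 0.50847; RR = 1.77523
OR/RR = 8.96418 / 1.77523 = 5.04958
The outcome is not rare, so the OR lies further from 1 than the RR.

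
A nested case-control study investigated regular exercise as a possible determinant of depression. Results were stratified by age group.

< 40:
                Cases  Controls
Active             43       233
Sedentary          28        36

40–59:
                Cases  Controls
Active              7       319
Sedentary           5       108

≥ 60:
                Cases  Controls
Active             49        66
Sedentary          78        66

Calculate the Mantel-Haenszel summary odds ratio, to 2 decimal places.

0.44

OR_MH = Σ(aᵢdᵢ/nᵢ) / Σ(bᵢcᵢ/nᵢ), where nᵢ is the stratum total.
Stratum 1 (< 40): n = 340; a·d/n = 43·36/340 = 4.5529; b·c/n = 233·28/340 = 19.1882
Stratum 2 (40–59): n = 439; a·d/n = 7·108/439 = 1.7221; b·c/n = 319·5/439 = 3.6333
Stratum 3 (≥ 60): n = 259; a·d/n = 49·66/259 = 12.4865; b·c/n = 66·78/259 = 19.8764
OR_MH = (4.5529 + 1.7221 + 12.4865) / (19.1882 + 3.6333 + 19.8764) = 18.7615 / 42.6979 = 0.43940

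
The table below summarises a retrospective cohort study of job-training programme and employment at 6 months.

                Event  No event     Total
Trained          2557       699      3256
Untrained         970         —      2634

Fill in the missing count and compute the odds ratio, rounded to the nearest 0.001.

6.275

The missing cell is in the unexposed row: 2634 − 970 = 1664.
So a = 2557, b = 699, c = 970, d = 1664.
OR = (a·d)/(b·c) = (2557 × 1664) / (699 × 970) = 4254848 / 678030 = 6.27531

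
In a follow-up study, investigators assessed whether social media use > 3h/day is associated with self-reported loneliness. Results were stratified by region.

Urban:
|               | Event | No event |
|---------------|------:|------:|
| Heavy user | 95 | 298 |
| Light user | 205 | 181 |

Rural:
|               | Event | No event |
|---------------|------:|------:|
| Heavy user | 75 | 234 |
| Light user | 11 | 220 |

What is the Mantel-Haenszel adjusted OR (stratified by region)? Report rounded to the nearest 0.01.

0.63

OR_MH = Σ(aᵢdᵢ/nᵢ) / Σ(bᵢcᵢ/nᵢ), where nᵢ is the stratum total.
Stratum 1 (Urban): n = 779; a·d/n = 95·181/779 = 22.0732; b·c/n = 298·205/779 = 78.4211
Stratum 2 (Rural): n = 540; a·d/n = 75·220/540 = 30.5556; b·c/n = 234·11/540 = 4.7667
OR_MH = (22.0732 + 30.5556) / (78.4211 + 4.7667) = 52.6287 / 83.1877 = 0.63265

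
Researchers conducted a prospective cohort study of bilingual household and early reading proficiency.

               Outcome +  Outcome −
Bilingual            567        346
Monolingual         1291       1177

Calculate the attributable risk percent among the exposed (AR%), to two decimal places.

15.77

Cells: a = 567, b = 346, c = 1291, d = 1177.
Risk in exposed = 567/913 = 0.62103; risk in unexposed = 1291/2468 = 0.52310.
RR = 0.62103/0.52310 = 1.18722
AR% = (RR − 1)/RR × 100 = (1.18722 − 1)/1.18722 × 100 = 15.7696%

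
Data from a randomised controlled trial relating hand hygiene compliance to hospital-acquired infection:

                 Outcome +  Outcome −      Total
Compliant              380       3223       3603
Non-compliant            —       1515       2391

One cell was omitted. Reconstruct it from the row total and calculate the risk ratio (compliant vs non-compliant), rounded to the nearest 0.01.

0.29

The missing cell is in the unexposed row: 2391 − 1515 = 876.
So a = 380, b = 3223, c = 876, d = 1515.
RR = [a/(a+b)] / [c/(c+d)] = (380/3603) / (876/2391) = 0.10547/0.36637 = 0.28787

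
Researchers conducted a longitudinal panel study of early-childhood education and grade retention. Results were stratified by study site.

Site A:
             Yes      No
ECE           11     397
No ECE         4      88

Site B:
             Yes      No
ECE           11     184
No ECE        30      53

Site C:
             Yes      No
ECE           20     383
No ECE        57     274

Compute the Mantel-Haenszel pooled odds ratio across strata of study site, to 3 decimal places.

OR_MH = Σ(aᵢdᵢ/nᵢ) / Σ(bᵢcᵢ/nᵢ), where nᵢ is the stratum total.
Stratum 1 (Site A): n = 500; a·d/n = 11·88/500 = 1.9360; b·c/n = 397·4/500 = 3.1760
Stratum 2 (Site B): n = 278; a·d/n = 11·53/278 = 2.0971; b·c/n = 184·30/278 = 19.8561
Stratum 3 (Site C): n = 734; a·d/n = 20·274/734 = 7.4659; b·c/n = 383·57/734 = 29.7425
OR_MH = (1.9360 + 2.0971 + 7.4659) / (3.1760 + 19.8561 + 29.7425) = 11.4991 / 52.7746 = 0.21789

0.218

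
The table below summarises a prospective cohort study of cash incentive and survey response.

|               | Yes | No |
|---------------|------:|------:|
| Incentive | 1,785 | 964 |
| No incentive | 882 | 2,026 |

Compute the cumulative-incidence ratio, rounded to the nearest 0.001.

Cells: a = 1785, b = 964, c = 882, d = 2026.
Risk in exposed = 1785/2749 = 0.64933; risk in unexposed = 882/2908 = 0.30330.
RR = 0.64933 / 0.30330 = 2.14087
The risk among the exposed is 2.14 times that among the unexposed.

2.141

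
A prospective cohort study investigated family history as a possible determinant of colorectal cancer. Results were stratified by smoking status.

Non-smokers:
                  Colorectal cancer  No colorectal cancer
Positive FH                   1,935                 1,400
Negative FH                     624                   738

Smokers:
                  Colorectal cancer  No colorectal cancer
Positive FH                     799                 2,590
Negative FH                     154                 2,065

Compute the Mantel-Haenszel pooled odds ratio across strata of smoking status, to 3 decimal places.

2.327

OR_MH = Σ(aᵢdᵢ/nᵢ) / Σ(bᵢcᵢ/nᵢ), where nᵢ is the stratum total.
Stratum 1 (Non-smokers): n = 4697; a·d/n = 1935·738/4697 = 304.0302; b·c/n = 1400·624/4697 = 185.9911
Stratum 2 (Smokers): n = 5608; a·d/n = 799·2065/5608 = 294.2109; b·c/n = 2590·154/5608 = 71.1234
OR_MH = (304.0302 + 294.2109) / (185.9911 + 71.1234) = 598.2412 / 257.1145 = 2.32675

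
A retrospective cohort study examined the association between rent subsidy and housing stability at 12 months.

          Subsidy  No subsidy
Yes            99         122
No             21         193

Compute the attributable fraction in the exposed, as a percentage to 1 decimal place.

Reading the table with exposure as columns: a = 99 (Subsidy, case), b = 21 (Subsidy, non-case), c = 122 (No subsidy, case), d = 193.
Risk in exposed = 99/120 = 0.82500; risk in unexposed = 122/315 = 0.38730.
RR = 0.82500/0.38730 = 2.13012
AR% = (RR − 1)/RR × 100 = (2.13012 − 1)/2.13012 × 100 = 53.0544%

53.1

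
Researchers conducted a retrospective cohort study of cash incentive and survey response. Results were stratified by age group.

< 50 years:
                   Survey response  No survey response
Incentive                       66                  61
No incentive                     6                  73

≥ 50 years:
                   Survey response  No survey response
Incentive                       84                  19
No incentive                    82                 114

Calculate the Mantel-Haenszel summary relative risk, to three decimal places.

2.516

RR_MH = Σ(aᵢ·n₀ᵢ/nᵢ) / Σ(cᵢ·n₁ᵢ/nᵢ), with n₁ᵢ = aᵢ+bᵢ (exposed), n₀ᵢ = cᵢ+dᵢ (unexposed), nᵢ = n₁ᵢ+n₀ᵢ.
Stratum 1 (< 50 years): n₁ = 127, n₀ = 79, n = 206; a·n₀/n = 66·79/206 = 25.3107; c·n₁/n = 6·127/206 = 3.6990
Stratum 2 (≥ 50 years): n₁ = 103, n₀ = 196, n = 299; a·n₀/n = 84·196/299 = 55.0635; c·n₁/n = 82·103/299 = 28.2475
RR_MH = (25.3107 + 55.0635) / (3.6990 + 28.2475) = 80.3742 / 31.9465 = 2.51590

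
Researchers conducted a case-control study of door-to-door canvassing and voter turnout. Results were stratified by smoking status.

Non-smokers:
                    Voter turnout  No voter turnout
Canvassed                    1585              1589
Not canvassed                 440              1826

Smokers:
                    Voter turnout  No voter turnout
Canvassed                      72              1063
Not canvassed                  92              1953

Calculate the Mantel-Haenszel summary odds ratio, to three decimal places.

3.618

OR_MH = Σ(aᵢdᵢ/nᵢ) / Σ(bᵢcᵢ/nᵢ), where nᵢ is the stratum total.
Stratum 1 (Non-smokers): n = 5440; a·d/n = 1585·1826/5440 = 532.0239; b·c/n = 1589·440/5440 = 128.5221
Stratum 2 (Smokers): n = 3180; a·d/n = 72·1953/3180 = 44.2189; b·c/n = 1063·92/3180 = 30.7535
OR_MH = (532.0239 + 44.2189) / (128.5221 + 30.7535) = 576.2428 / 159.2755 = 3.61790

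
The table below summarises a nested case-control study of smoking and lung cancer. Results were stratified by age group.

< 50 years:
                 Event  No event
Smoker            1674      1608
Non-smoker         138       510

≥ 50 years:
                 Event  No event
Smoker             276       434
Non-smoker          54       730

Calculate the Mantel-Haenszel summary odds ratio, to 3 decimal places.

4.880

OR_MH = Σ(aᵢdᵢ/nᵢ) / Σ(bᵢcᵢ/nᵢ), where nᵢ is the stratum total.
Stratum 1 (< 50 years): n = 3930; a·d/n = 1674·510/3930 = 217.2366; b·c/n = 1608·138/3930 = 56.4641
Stratum 2 (≥ 50 years): n = 1494; a·d/n = 276·730/1494 = 134.8594; b·c/n = 434·54/1494 = 15.6867
OR_MH = (217.2366 + 134.8594) / (56.4641 + 15.6867) = 352.0961 / 72.1509 = 4.88000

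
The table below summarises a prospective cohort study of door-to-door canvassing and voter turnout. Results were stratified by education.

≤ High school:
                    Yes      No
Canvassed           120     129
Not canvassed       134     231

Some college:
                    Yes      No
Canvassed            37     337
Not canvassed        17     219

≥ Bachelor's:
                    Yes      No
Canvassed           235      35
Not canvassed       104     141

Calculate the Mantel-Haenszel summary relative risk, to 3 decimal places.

1.655

RR_MH = Σ(aᵢ·n₀ᵢ/nᵢ) / Σ(cᵢ·n₁ᵢ/nᵢ), with n₁ᵢ = aᵢ+bᵢ (exposed), n₀ᵢ = cᵢ+dᵢ (unexposed), nᵢ = n₁ᵢ+n₀ᵢ.
Stratum 1 (≤ High school): n₁ = 249, n₀ = 365, n = 614; a·n₀/n = 120·365/614 = 71.3355; c·n₁/n = 134·249/614 = 54.3420
Stratum 2 (Some college): n₁ = 374, n₀ = 236, n = 610; a·n₀/n = 37·236/610 = 14.3148; c·n₁/n = 17·374/610 = 10.4230
Stratum 3 (≥ Bachelor's): n₁ = 270, n₀ = 245, n = 515; a·n₀/n = 235·245/515 = 111.7961; c·n₁/n = 104·270/515 = 54.5243
RR_MH = (71.3355 + 14.3148 + 111.7961) / (54.3420 + 10.4230 + 54.5243) = 197.4464 / 119.2892 = 1.65519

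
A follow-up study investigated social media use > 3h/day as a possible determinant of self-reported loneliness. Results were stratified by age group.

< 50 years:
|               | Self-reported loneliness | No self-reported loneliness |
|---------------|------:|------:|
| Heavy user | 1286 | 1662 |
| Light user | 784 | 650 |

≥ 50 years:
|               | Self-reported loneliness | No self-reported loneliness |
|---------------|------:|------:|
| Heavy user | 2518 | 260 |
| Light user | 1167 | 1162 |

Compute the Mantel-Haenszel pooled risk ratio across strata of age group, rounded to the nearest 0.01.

RR_MH = Σ(aᵢ·n₀ᵢ/nᵢ) / Σ(cᵢ·n₁ᵢ/nᵢ), with n₁ᵢ = aᵢ+bᵢ (exposed), n₀ᵢ = cᵢ+dᵢ (unexposed), nᵢ = n₁ᵢ+n₀ᵢ.
Stratum 1 (< 50 years): n₁ = 2948, n₀ = 1434, n = 4382; a·n₀/n = 1286·1434/4382 = 420.8407; c·n₁/n = 784·2948/4382 = 527.4377
Stratum 2 (≥ 50 years): n₁ = 2778, n₀ = 2329, n = 5107; a·n₀/n = 2518·2329/5107 = 1148.3106; c·n₁/n = 1167·2778/5107 = 634.8005
RR_MH = (420.8407 + 1148.3106) / (527.4377 + 634.8005) = 1569.1513 / 1162.2382 = 1.35011

1.35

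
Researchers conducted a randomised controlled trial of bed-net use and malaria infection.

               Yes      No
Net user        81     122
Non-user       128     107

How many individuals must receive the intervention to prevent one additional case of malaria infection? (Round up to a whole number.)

7

Risk in treated group = 81/203 = 0.39901; risk in control = 128/235 = 0.54468.
Absolute risk reduction = 0.54468 − 0.39901 = 0.14567
NNT = 1 / ARR = 1 / 0.14567 = 6.865 → round up → 7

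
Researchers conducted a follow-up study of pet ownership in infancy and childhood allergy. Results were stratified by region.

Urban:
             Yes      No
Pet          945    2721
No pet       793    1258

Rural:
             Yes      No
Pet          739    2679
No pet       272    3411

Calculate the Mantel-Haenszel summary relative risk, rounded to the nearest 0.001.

RR_MH = Σ(aᵢ·n₀ᵢ/nᵢ) / Σ(cᵢ·n₁ᵢ/nᵢ), with n₁ᵢ = aᵢ+bᵢ (exposed), n₀ᵢ = cᵢ+dᵢ (unexposed), nᵢ = n₁ᵢ+n₀ᵢ.
Stratum 1 (Urban): n₁ = 3666, n₀ = 2051, n = 5717; a·n₀/n = 945·2051/5717 = 339.0231; c·n₁/n = 793·3666/5717 = 508.5076
Stratum 2 (Rural): n₁ = 3418, n₀ = 3683, n = 7101; a·n₀/n = 739·3683/7101 = 383.2893; c·n₁/n = 272·3418/7101 = 130.9247
RR_MH = (339.0231 + 383.2893) / (508.5076 + 130.9247) = 722.3123 / 639.4323 = 1.12962

1.130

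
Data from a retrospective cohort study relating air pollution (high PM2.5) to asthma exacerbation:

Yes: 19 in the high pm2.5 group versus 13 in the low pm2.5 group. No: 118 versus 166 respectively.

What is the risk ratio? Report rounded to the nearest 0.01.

From the description: a = 19, b = 118, c = 13, d = 166.
Risk in exposed = 19/137 = 0.13869; risk in unexposed = 13/179 = 0.07263.
RR = 0.13869 / 0.07263 = 1.90960
The risk among the exposed is 1.91 times that among the unexposed.

1.91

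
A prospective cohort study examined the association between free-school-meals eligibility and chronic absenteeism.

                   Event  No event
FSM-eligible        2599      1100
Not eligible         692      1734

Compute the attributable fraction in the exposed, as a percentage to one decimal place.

Cells: a = 2599, b = 1100, c = 692, d = 1734.
Risk in exposed = 2599/3699 = 0.70262; risk in unexposed = 692/2426 = 0.28524.
RR = 0.70262/0.28524 = 2.46324
AR% = (RR − 1)/RR × 100 = (2.46324 − 1)/2.46324 × 100 = 59.4031%

59.4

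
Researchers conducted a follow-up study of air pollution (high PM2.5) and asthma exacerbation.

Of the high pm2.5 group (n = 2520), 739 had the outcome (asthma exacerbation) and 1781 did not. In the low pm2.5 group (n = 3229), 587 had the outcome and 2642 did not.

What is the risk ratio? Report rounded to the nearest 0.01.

1.61

From the description: a = 739, b = 1781, c = 587, d = 2642.
Risk in exposed = 739/2520 = 0.29325; risk in unexposed = 587/3229 = 0.18179.
RR = 0.29325 / 0.18179 = 1.61315
The risk among the exposed is 1.61 times that among the unexposed.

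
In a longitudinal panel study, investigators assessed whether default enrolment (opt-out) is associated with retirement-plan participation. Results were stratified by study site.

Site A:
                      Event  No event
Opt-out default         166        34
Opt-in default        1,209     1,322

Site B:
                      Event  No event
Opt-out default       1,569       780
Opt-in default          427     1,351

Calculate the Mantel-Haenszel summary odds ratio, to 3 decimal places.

OR_MH = Σ(aᵢdᵢ/nᵢ) / Σ(bᵢcᵢ/nᵢ), where nᵢ is the stratum total.
Stratum 1 (Site A): n = 2731; a·d/n = 166·1322/2731 = 80.3559; b·c/n = 34·1209/2731 = 15.0516
Stratum 2 (Site B): n = 4127; a·d/n = 1569·1351/4127 = 513.6222; b·c/n = 780·427/4127 = 80.7027
OR_MH = (80.3559 + 513.6222) / (15.0516 + 80.7027) = 593.9782 / 95.7543 = 6.20315

6.203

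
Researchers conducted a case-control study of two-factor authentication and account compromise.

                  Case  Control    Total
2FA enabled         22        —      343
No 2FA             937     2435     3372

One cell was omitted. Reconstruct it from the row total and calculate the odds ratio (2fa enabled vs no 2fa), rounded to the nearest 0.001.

0.178

The missing cell is in the exposed row: 343 − 22 = 321.
So a = 22, b = 321, c = 937, d = 2435.
OR = (a·d)/(b·c) = (22 × 2435) / (321 × 937) = 53570 / 300777 = 0.17811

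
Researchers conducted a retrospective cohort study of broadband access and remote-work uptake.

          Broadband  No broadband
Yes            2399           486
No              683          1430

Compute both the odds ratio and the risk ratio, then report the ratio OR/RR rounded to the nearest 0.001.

Reading the table with exposure as columns: a = 2399 (Broadband, case), b = 683 (Broadband, non-case), c = 486 (No broadband, case), d = 1430.
OR = (2399·1430)/(683·486) = 3430570/331938 = 10.33497
Risk in exposed = 2399/3082 = 0.77839; risk in unexposed = 486/1916 = 0.25365; RR = 3.06872
OR/RR = 10.33497 / 3.06872 = 3.36785
The outcome is not rare, so the OR lies further from 1 than the RR.

3.368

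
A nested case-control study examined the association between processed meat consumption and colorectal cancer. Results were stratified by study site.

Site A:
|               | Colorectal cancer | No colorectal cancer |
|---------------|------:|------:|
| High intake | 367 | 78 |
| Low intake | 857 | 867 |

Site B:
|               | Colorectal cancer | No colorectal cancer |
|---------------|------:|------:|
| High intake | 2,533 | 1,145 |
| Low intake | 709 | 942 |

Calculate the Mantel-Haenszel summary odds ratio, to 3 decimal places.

3.246

OR_MH = Σ(aᵢdᵢ/nᵢ) / Σ(bᵢcᵢ/nᵢ), where nᵢ is the stratum total.
Stratum 1 (Site A): n = 2169; a·d/n = 367·867/2169 = 146.6985; b·c/n = 78·857/2169 = 30.8188
Stratum 2 (Site B): n = 5329; a·d/n = 2533·942/5329 = 447.7549; b·c/n = 1145·709/5329 = 152.3372
OR_MH = (146.6985 + 447.7549) / (30.8188 + 152.3372) = 594.4534 / 183.1560 = 3.24561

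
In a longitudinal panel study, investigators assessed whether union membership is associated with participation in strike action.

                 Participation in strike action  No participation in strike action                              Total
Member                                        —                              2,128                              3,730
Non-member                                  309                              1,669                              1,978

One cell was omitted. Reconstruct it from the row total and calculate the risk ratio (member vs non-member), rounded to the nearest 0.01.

The missing cell is in the exposed row: 3730 − 2128 = 1602.
So a = 1602, b = 2128, c = 309, d = 1669.
RR = [a/(a+b)] / [c/(c+d)] = (1602/3730) / (309/1978) = 0.42949/0.15622 = 2.74930

2.75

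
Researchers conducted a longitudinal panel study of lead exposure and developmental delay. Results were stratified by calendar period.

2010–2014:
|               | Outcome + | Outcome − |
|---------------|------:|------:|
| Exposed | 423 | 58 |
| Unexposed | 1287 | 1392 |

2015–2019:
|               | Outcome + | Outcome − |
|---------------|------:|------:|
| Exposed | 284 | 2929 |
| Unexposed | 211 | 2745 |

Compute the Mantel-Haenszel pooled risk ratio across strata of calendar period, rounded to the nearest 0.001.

1.618

RR_MH = Σ(aᵢ·n₀ᵢ/nᵢ) / Σ(cᵢ·n₁ᵢ/nᵢ), with n₁ᵢ = aᵢ+bᵢ (exposed), n₀ᵢ = cᵢ+dᵢ (unexposed), nᵢ = n₁ᵢ+n₀ᵢ.
Stratum 1 (2010–2014): n₁ = 481, n₀ = 2679, n = 3160; a·n₀/n = 423·2679/3160 = 358.6130; c·n₁/n = 1287·481/3160 = 195.9009
Stratum 2 (2015–2019): n₁ = 3213, n₀ = 2956, n = 6169; a·n₀/n = 284·2956/6169 = 136.0843; c·n₁/n = 211·3213/6169 = 109.8951
RR_MH = (358.6130 + 136.0843) / (195.9009 + 109.8951) = 494.6973 / 305.7961 = 1.61774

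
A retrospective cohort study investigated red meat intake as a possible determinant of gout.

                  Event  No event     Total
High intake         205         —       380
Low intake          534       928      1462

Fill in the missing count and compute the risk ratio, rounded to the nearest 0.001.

1.477

The missing cell is in the exposed row: 380 − 205 = 175.
So a = 205, b = 175, c = 534, d = 928.
RR = [a/(a+b)] / [c/(c+d)] = (205/380) / (534/1462) = 0.53947/0.36525 = 1.47699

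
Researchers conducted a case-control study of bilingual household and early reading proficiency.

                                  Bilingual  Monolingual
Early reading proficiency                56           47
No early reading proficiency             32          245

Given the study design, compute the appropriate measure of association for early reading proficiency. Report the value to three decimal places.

9.122

Reading the table with exposure as columns: a = 56 (Bilingual, case), b = 32 (Bilingual, non-case), c = 47 (Monolingual, case), d = 245.
This is a case-control study: participants were sampled on outcome status, so risks in the source population cannot be estimated directly — relative risk is not valid here. The odds ratio is the appropriate measure.
OR = (a·d)/(b·c) = (56 × 245) / (32 × 47) = 13720 / 1504 = 9.12234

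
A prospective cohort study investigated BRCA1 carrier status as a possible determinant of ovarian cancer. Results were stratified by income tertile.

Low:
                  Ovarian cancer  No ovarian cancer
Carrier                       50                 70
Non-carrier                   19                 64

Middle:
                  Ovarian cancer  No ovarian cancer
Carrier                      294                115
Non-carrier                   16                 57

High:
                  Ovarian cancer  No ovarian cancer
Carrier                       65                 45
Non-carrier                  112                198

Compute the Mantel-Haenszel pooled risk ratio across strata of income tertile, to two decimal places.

RR_MH = Σ(aᵢ·n₀ᵢ/nᵢ) / Σ(cᵢ·n₁ᵢ/nᵢ), with n₁ᵢ = aᵢ+bᵢ (exposed), n₀ᵢ = cᵢ+dᵢ (unexposed), nᵢ = n₁ᵢ+n₀ᵢ.
Stratum 1 (Low): n₁ = 120, n₀ = 83, n = 203; a·n₀/n = 50·83/203 = 20.4433; c·n₁/n = 19·120/203 = 11.2315
Stratum 2 (Middle): n₁ = 409, n₀ = 73, n = 482; a·n₀/n = 294·73/482 = 44.5270; c·n₁/n = 16·409/482 = 13.5768
Stratum 3 (High): n₁ = 110, n₀ = 310, n = 420; a·n₀/n = 65·310/420 = 47.9762; c·n₁/n = 112·110/420 = 29.3333
RR_MH = (20.4433 + 44.5270 + 47.9762) / (11.2315 + 13.5768 + 29.3333) = 112.9465 / 54.1416 = 2.08613

2.09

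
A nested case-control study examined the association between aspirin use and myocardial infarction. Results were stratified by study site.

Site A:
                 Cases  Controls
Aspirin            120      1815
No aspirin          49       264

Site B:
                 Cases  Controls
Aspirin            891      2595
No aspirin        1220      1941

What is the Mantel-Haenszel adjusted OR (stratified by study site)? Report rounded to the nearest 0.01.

OR_MH = Σ(aᵢdᵢ/nᵢ) / Σ(bᵢcᵢ/nᵢ), where nᵢ is the stratum total.
Stratum 1 (Site A): n = 2248; a·d/n = 120·264/2248 = 14.0925; b·c/n = 1815·49/2248 = 39.5618
Stratum 2 (Site B): n = 6647; a·d/n = 891·1941/6647 = 260.1822; b·c/n = 2595·1220/6647 = 476.2901
OR_MH = (14.0925 + 260.1822) / (39.5618 + 476.2901) = 274.2747 / 515.8519 = 0.53169

0.53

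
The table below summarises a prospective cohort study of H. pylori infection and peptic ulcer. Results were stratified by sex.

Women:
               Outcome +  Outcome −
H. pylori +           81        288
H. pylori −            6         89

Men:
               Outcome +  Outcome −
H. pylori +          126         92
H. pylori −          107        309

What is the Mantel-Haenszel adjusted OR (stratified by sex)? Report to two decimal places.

4.00

OR_MH = Σ(aᵢdᵢ/nᵢ) / Σ(bᵢcᵢ/nᵢ), where nᵢ is the stratum total.
Stratum 1 (Women): n = 464; a·d/n = 81·89/464 = 15.5366; b·c/n = 288·6/464 = 3.7241
Stratum 2 (Men): n = 634; a·d/n = 126·309/634 = 61.4101; b·c/n = 92·107/634 = 15.5268
OR_MH = (15.5366 + 61.4101) / (3.7241 + 15.5268) = 76.9467 / 19.2510 = 3.99704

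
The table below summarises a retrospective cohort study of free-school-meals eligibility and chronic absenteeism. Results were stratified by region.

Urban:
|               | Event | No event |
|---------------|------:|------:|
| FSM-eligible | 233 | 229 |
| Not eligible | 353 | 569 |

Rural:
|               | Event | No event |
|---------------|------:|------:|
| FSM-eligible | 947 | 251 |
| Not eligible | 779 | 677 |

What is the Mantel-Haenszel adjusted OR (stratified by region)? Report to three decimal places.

OR_MH = Σ(aᵢdᵢ/nᵢ) / Σ(bᵢcᵢ/nᵢ), where nᵢ is the stratum total.
Stratum 1 (Urban): n = 1384; a·d/n = 233·569/1384 = 95.7926; b·c/n = 229·353/1384 = 58.4082
Stratum 2 (Rural): n = 2654; a·d/n = 947·677/2654 = 241.5671; b·c/n = 251·779/2654 = 73.6733
OR_MH = (95.7926 + 241.5671) / (58.4082 + 73.6733) = 337.3597 / 132.0816 = 2.55418

2.554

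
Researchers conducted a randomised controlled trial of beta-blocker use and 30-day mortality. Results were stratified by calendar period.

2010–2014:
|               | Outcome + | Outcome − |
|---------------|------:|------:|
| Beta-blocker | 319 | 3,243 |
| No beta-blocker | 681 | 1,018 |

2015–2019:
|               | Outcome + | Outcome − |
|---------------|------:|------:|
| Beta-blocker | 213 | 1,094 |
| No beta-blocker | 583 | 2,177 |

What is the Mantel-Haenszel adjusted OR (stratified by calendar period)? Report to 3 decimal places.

0.305

OR_MH = Σ(aᵢdᵢ/nᵢ) / Σ(bᵢcᵢ/nᵢ), where nᵢ is the stratum total.
Stratum 1 (2010–2014): n = 5261; a·d/n = 319·1018/5261 = 61.7263; b·c/n = 3243·681/5261 = 419.7839
Stratum 2 (2015–2019): n = 4067; a·d/n = 213·2177/4067 = 114.0155; b·c/n = 1094·583/4067 = 156.8237
OR_MH = (61.7263 + 114.0155) / (419.7839 + 156.8237) = 175.7418 / 576.6076 = 0.30479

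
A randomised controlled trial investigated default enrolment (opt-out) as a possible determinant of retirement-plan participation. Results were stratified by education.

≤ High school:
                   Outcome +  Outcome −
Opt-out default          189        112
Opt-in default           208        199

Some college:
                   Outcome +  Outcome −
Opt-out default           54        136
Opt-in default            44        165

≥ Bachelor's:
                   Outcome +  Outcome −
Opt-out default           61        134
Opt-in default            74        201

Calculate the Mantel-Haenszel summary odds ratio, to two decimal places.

1.47

OR_MH = Σ(aᵢdᵢ/nᵢ) / Σ(bᵢcᵢ/nᵢ), where nᵢ is the stratum total.
Stratum 1 (≤ High school): n = 708; a·d/n = 189·199/708 = 53.1229; b·c/n = 112·208/708 = 32.9040
Stratum 2 (Some college): n = 399; a·d/n = 54·165/399 = 22.3308; b·c/n = 136·44/399 = 14.9975
Stratum 3 (≥ Bachelor's): n = 470; a·d/n = 61·201/470 = 26.0872; b·c/n = 134·74/470 = 21.0979
OR_MH = (53.1229 + 22.3308 + 26.0872) / (32.9040 + 14.9975 + 21.0979) = 101.5409 / 68.9993 = 1.47162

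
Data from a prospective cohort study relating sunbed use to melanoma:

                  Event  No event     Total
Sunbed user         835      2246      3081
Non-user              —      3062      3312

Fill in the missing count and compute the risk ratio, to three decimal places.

3.590

The missing cell is in the unexposed row: 3312 − 3062 = 250.
So a = 835, b = 2246, c = 250, d = 3062.
RR = [a/(a+b)] / [c/(c+d)] = (835/3081) / (250/3312) = 0.27102/0.07548 = 3.59042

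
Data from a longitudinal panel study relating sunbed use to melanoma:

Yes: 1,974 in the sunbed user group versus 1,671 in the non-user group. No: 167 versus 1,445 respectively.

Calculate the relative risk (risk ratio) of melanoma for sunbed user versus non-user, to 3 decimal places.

1.719

From the description: a = 1974, b = 167, c = 1671, d = 1445.
Risk in exposed = 1974/2141 = 0.92200; risk in unexposed = 1671/3116 = 0.53626.
RR = 0.92200 / 0.53626 = 1.71930
The risk among the exposed is 1.72 times that among the unexposed.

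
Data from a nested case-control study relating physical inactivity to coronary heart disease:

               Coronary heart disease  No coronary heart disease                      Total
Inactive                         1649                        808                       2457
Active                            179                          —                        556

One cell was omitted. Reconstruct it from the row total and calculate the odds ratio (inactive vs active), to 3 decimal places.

4.298

The missing cell is in the unexposed row: 556 − 179 = 377.
So a = 1649, b = 808, c = 179, d = 377.
OR = (a·d)/(b·c) = (1649 × 377) / (808 × 179) = 621673 / 144632 = 4.29831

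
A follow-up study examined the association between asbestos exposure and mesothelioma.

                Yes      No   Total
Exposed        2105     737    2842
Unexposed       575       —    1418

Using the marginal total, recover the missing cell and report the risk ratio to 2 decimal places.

1.83

The missing cell is in the unexposed row: 1418 − 575 = 843.
So a = 2105, b = 737, c = 575, d = 843.
RR = [a/(a+b)] / [c/(c+d)] = (2105/2842) / (575/1418) = 0.74068/0.40550 = 1.82657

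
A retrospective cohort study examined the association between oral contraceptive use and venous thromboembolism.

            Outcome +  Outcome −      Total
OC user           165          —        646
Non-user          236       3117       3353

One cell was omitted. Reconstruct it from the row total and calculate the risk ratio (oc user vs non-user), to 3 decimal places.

The missing cell is in the exposed row: 646 − 165 = 481.
So a = 165, b = 481, c = 236, d = 3117.
RR = [a/(a+b)] / [c/(c+d)] = (165/646) / (236/3353) = 0.25542/0.07038 = 3.62888

3.629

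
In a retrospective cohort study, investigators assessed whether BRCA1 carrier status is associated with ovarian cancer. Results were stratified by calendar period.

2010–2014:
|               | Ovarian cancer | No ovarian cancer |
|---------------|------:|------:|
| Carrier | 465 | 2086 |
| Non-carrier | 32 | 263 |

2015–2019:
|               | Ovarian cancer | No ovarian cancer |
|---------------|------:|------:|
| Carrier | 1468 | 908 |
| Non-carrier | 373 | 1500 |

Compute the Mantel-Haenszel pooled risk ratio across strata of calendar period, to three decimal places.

RR_MH = Σ(aᵢ·n₀ᵢ/nᵢ) / Σ(cᵢ·n₁ᵢ/nᵢ), with n₁ᵢ = aᵢ+bᵢ (exposed), n₀ᵢ = cᵢ+dᵢ (unexposed), nᵢ = n₁ᵢ+n₀ᵢ.
Stratum 1 (2010–2014): n₁ = 2551, n₀ = 295, n = 2846; a·n₀/n = 465·295/2846 = 48.1992; c·n₁/n = 32·2551/2846 = 28.6831
Stratum 2 (2015–2019): n₁ = 2376, n₀ = 1873, n = 4249; a·n₀/n = 1468·1873/4249 = 647.1085; c·n₁/n = 373·2376/4249 = 208.5780
RR_MH = (48.1992 + 647.1085) / (28.6831 + 208.5780) = 695.3077 / 237.2611 = 2.93056

2.931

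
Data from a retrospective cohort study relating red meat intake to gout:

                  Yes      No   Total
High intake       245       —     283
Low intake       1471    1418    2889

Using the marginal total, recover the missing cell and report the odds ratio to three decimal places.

The missing cell is in the exposed row: 283 − 245 = 38.
So a = 245, b = 38, c = 1471, d = 1418.
OR = (a·d)/(b·c) = (245 × 1418) / (38 × 1471) = 347410 / 55898 = 6.21507

6.215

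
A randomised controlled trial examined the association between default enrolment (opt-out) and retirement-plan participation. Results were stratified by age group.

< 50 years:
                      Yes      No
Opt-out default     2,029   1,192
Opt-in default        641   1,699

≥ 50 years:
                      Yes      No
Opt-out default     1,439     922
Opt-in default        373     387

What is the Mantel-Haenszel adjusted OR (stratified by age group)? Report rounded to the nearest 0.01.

3.22

OR_MH = Σ(aᵢdᵢ/nᵢ) / Σ(bᵢcᵢ/nᵢ), where nᵢ is the stratum total.
Stratum 1 (< 50 years): n = 5561; a·d/n = 2029·1699/5561 = 619.9013; b·c/n = 1192·641/5561 = 137.3983
Stratum 2 (≥ 50 years): n = 3121; a·d/n = 1439·387/3121 = 178.4342; b·c/n = 922·373/3121 = 110.1910
OR_MH = (619.9013 + 178.4342) / (137.3983 + 110.1910) = 798.3354 / 247.5893 = 3.22443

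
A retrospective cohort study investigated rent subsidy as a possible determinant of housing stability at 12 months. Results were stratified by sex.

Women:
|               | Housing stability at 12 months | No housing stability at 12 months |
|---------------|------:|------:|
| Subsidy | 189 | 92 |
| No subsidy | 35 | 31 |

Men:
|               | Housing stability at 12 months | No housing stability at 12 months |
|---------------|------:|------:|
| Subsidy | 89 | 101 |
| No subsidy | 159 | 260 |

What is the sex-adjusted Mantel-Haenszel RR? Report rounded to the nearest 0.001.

RR_MH = Σ(aᵢ·n₀ᵢ/nᵢ) / Σ(cᵢ·n₁ᵢ/nᵢ), with n₁ᵢ = aᵢ+bᵢ (exposed), n₀ᵢ = cᵢ+dᵢ (unexposed), nᵢ = n₁ᵢ+n₀ᵢ.
Stratum 1 (Women): n₁ = 281, n₀ = 66, n = 347; a·n₀/n = 189·66/347 = 35.9481; c·n₁/n = 35·281/347 = 28.3429
Stratum 2 (Men): n₁ = 190, n₀ = 419, n = 609; a·n₀/n = 89·419/609 = 61.2332; c·n₁/n = 159·190/609 = 49.6059
RR_MH = (35.9481 + 61.2332) / (28.3429 + 49.6059) = 97.1813 / 77.9489 = 1.24673

1.247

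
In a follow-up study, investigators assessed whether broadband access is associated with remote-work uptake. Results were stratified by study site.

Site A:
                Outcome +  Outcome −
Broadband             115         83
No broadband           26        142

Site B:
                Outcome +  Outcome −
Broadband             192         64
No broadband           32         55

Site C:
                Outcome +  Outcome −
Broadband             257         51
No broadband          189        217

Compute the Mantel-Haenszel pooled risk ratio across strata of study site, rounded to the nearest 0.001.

2.073

RR_MH = Σ(aᵢ·n₀ᵢ/nᵢ) / Σ(cᵢ·n₁ᵢ/nᵢ), with n₁ᵢ = aᵢ+bᵢ (exposed), n₀ᵢ = cᵢ+dᵢ (unexposed), nᵢ = n₁ᵢ+n₀ᵢ.
Stratum 1 (Site A): n₁ = 198, n₀ = 168, n = 366; a·n₀/n = 115·168/366 = 52.7869; c·n₁/n = 26·198/366 = 14.0656
Stratum 2 (Site B): n₁ = 256, n₀ = 87, n = 343; a·n₀/n = 192·87/343 = 48.6997; c·n₁/n = 32·256/343 = 23.8834
Stratum 3 (Site C): n₁ = 308, n₀ = 406, n = 714; a·n₀/n = 257·406/714 = 146.1373; c·n₁/n = 189·308/714 = 81.5294
RR_MH = (52.7869 + 48.6997 + 146.1373) / (14.0656 + 23.8834 + 81.5294) = 247.6238 / 119.4784 = 2.07254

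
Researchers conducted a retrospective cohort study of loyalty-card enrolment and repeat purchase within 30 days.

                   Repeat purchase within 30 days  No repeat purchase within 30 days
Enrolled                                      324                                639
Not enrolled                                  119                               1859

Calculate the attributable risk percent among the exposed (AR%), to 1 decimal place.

Cells: a = 324, b = 639, c = 119, d = 1859.
Risk in exposed = 324/963 = 0.33645; risk in unexposed = 119/1978 = 0.06016.
RR = 0.33645/0.06016 = 5.59240
AR% = (RR − 1)/RR × 100 = (5.59240 − 1)/5.59240 × 100 = 82.1186%

82.1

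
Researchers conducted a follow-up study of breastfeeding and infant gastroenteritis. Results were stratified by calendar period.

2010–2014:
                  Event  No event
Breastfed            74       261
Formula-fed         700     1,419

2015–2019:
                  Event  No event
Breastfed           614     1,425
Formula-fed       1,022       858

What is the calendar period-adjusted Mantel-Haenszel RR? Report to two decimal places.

0.57

RR_MH = Σ(aᵢ·n₀ᵢ/nᵢ) / Σ(cᵢ·n₁ᵢ/nᵢ), with n₁ᵢ = aᵢ+bᵢ (exposed), n₀ᵢ = cᵢ+dᵢ (unexposed), nᵢ = n₁ᵢ+n₀ᵢ.
Stratum 1 (2010–2014): n₁ = 335, n₀ = 2119, n = 2454; a·n₀/n = 74·2119/2454 = 63.8981; c·n₁/n = 700·335/2454 = 95.5583
Stratum 2 (2015–2019): n₁ = 2039, n₀ = 1880, n = 3919; a·n₀/n = 614·1880/3919 = 294.5445; c·n₁/n = 1022·2039/3919 = 531.7321
RR_MH = (63.8981 + 294.5445) / (95.5583 + 531.7321) = 358.4427 / 627.2903 = 0.57141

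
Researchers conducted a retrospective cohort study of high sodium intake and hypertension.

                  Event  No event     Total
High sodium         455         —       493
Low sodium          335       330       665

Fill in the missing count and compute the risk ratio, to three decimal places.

1.832

The missing cell is in the exposed row: 493 − 455 = 38.
So a = 455, b = 38, c = 335, d = 330.
RR = [a/(a+b)] / [c/(c+d)] = (455/493) / (335/665) = 0.92292/0.50376 = 1.83207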